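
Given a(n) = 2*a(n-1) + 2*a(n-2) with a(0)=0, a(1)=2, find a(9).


Build bottom-up:
...a(7)=656, a(8)=1792, a(9)=2*1792+2*656=4896


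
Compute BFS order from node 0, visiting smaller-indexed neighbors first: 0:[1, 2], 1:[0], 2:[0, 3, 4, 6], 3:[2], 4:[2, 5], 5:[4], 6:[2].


BFS queue: start with [0]
Visit order: [0, 1, 2, 3, 4, 6, 5]


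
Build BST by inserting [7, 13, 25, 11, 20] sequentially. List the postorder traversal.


Root = 7; build tree by BST insertion.
Postorder traversal: [11, 20, 25, 13, 7]


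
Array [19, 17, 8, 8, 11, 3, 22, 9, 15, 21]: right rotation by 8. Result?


Right rotate by 8: [8, 8, 11, 3, 22, 9, 15, 21, 19, 17]


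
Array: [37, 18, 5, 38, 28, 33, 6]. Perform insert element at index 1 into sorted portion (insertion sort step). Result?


After one pass: [18, 37, 5, 38, 28, 33, 6]


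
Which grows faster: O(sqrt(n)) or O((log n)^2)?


polylogarithmic grows slower than sublinear
O((log n)^2) is asymptotically smaller; O(sqrt(n)) grows faster


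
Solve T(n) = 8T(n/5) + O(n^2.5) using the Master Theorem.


a=8, b=5, c=2.5. log_5(8)=1.292 < c=2.5. Case 3: O(n^c) = O(n^2.500)
Complexity: O(n^2.500)


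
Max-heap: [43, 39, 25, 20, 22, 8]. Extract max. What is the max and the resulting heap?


Max = 43
Replace root with last, heapify down
Resulting heap: [39, 22, 25, 20, 8]


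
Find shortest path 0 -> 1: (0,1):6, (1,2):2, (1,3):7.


Dijkstra from 0:
Distances: {0: 0, 1: 6, 2: 8, 3: 13}
Shortest distance to 1 = 6, path = [0, 1]


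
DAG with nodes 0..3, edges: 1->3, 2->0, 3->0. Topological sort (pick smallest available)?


Kahn's algorithm, process smallest node first
Order: [1, 2, 3, 0]


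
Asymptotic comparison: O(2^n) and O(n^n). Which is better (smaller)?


exponential grows slower than n^n
O(2^n) is asymptotically smaller; O(n^n) grows faster


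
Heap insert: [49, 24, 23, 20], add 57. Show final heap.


Append 57: [49, 24, 23, 20, 57]
Bubble up: swap idx 4(57) with idx 1(24); swap idx 1(57) with idx 0(49)
Result: [57, 49, 23, 20, 24]


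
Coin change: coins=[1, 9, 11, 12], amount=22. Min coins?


dp[0]=0; dp[i]=1+min(dp[i-c] for c in coins)
...dp[17]=6, dp[18]=2, dp[19]=3, dp[20]=2, dp[21]=2, dp[22]=2
Minimum coins for 22 = 2


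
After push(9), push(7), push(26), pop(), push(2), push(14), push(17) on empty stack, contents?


push(9) -> [9]
push(7) -> [9, 7]
push(26) -> [9, 7, 26]
pop() returns 26 -> [9, 7]
push(2) -> [9, 7, 2]
push(14) -> [9, 7, 2, 14]
push(17) -> [9, 7, 2, 14, 17]
Final stack (bottom to top): [9, 7, 2, 14, 17]


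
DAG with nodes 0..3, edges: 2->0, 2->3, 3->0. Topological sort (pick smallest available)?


Kahn's algorithm, process smallest node first
Order: [1, 2, 3, 0]


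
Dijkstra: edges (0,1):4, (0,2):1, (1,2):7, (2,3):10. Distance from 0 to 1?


Dijkstra from 0:
Distances: {0: 0, 1: 4, 2: 1, 3: 11}
Shortest distance to 1 = 4, path = [0, 1]


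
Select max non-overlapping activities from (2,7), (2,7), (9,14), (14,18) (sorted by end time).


Greedy: pick earliest-ending, then skip overlaps.
Selected (3 activities): [(2, 7), (9, 14), (14, 18)]


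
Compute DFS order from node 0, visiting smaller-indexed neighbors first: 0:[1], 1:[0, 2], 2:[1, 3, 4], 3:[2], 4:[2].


DFS stack-based: start with [0]
Visit order: [0, 1, 2, 3, 4]


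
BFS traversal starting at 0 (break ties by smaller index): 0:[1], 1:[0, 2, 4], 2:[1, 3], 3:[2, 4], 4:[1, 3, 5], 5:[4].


BFS queue: start with [0]
Visit order: [0, 1, 2, 4, 3, 5]


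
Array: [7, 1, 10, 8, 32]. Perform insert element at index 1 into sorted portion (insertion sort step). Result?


After one pass: [1, 7, 10, 8, 32]


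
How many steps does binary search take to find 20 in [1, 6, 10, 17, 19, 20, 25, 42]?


Search for 20:
[0,7] mid=3 arr[3]=17
[4,7] mid=5 arr[5]=20
Total: 2 comparisons


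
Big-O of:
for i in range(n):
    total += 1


Per nesting level: O(n) = O(n)
Complexity: O(n)


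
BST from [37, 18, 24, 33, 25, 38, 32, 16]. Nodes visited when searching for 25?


BST root = 37
Search for 25: compare at each node
Path: [37, 18, 24, 33, 25]


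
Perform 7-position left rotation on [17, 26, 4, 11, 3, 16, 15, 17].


Left rotate by 7: [17, 17, 26, 4, 11, 3, 16, 15]


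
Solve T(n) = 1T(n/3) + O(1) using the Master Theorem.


a=1, b=3, c=0. log_3(1)=0 = c=0. Case 2: O(n^c log n) = O(log n)
Complexity: O(log n)


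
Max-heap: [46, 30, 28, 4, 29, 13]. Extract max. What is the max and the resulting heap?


Max = 46
Replace root with last, heapify down
Resulting heap: [30, 29, 28, 4, 13]


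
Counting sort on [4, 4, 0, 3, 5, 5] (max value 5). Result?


Count array: [1, 0, 0, 1, 2, 2]
Reconstruct: [0, 3, 4, 4, 5, 5]


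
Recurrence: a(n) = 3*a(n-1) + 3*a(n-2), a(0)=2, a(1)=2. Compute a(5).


Build bottom-up:
...a(3)=42, a(4)=162, a(5)=3*162+3*42=612


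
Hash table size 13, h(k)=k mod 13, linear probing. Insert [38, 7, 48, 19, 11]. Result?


Insertions: 38->slot 12; 7->slot 7; 48->slot 9; 19->slot 6; 11->slot 11
Table: [None, None, None, None, None, None, 19, 7, None, 48, None, 11, 38]


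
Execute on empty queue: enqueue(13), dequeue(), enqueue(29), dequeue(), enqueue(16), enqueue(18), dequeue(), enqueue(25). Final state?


enqueue(13) -> [13]
dequeue() returns 13 -> []
enqueue(29) -> [29]
dequeue() returns 29 -> []
enqueue(16) -> [16]
enqueue(18) -> [16, 18]
dequeue() returns 16 -> [18]
enqueue(25) -> [18, 25]
Final queue (front to back): [18, 25]


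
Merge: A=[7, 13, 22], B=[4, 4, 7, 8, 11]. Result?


Compare heads, take smaller each step.
Merged: [4, 4, 7, 7, 8, 11, 13, 22]


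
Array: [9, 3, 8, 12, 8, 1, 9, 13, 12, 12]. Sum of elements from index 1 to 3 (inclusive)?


Prefix sums: [0, 9, 12, 20, 32, 40, 41, 50, 63, 75, 87]
Sum[1..3] = prefix[4] - prefix[1] = 32 - 9 = 23


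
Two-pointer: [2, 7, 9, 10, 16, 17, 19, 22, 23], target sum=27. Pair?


Two pointers: lo=0, hi=8
Found pair: (10, 17) summing to 27


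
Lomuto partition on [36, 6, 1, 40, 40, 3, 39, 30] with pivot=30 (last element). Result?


Elements <= 30 go left of pivot.
Result: [6, 1, 3, 30, 40, 36, 39, 40], pivot at index 3


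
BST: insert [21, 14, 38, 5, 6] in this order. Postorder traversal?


Root = 21; build tree by BST insertion.
Postorder traversal: [6, 5, 14, 38, 21]


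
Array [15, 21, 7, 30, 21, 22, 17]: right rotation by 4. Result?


Right rotate by 4: [30, 21, 22, 17, 15, 21, 7]


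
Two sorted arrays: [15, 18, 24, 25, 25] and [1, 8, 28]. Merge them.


Compare heads, take smaller each step.
Merged: [1, 8, 15, 18, 24, 25, 25, 28]


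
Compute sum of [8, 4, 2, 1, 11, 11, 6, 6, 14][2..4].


Prefix sums: [0, 8, 12, 14, 15, 26, 37, 43, 49, 63]
Sum[2..4] = prefix[5] - prefix[2] = 26 - 12 = 14


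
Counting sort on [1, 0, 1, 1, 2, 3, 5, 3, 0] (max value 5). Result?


Count array: [2, 3, 1, 2, 0, 1]
Reconstruct: [0, 0, 1, 1, 1, 2, 3, 3, 5]


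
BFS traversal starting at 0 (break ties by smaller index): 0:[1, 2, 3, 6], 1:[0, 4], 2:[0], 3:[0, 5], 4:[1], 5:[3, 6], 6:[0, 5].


BFS queue: start with [0]
Visit order: [0, 1, 2, 3, 6, 4, 5]


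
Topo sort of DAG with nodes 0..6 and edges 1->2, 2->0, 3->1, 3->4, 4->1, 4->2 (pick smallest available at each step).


Kahn's algorithm, process smallest node first
Order: [3, 4, 1, 2, 0, 5, 6]


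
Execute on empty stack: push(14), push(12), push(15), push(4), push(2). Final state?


push(14) -> [14]
push(12) -> [14, 12]
push(15) -> [14, 12, 15]
push(4) -> [14, 12, 15, 4]
push(2) -> [14, 12, 15, 4, 2]
Final stack (bottom to top): [14, 12, 15, 4, 2]


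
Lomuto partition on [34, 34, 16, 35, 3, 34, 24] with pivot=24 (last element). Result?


Elements <= 24 go left of pivot.
Result: [16, 3, 24, 35, 34, 34, 34], pivot at index 2


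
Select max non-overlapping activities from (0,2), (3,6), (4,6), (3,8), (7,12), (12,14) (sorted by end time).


Greedy: pick earliest-ending, then skip overlaps.
Selected (4 activities): [(0, 2), (3, 6), (7, 12), (12, 14)]


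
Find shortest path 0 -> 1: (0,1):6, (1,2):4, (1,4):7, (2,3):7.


Dijkstra from 0:
Distances: {0: 0, 1: 6, 2: 10, 3: 17, 4: 13}
Shortest distance to 1 = 6, path = [0, 1]


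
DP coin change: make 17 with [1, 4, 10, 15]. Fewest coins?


dp[0]=0; dp[i]=1+min(dp[i-c] for c in coins)
...dp[12]=3, dp[13]=4, dp[14]=2, dp[15]=1, dp[16]=2, dp[17]=3
Minimum coins for 17 = 3


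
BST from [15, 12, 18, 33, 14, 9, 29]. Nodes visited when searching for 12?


BST root = 15
Search for 12: compare at each node
Path: [15, 12]


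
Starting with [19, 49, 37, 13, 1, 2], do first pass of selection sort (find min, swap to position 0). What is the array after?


After one pass: [1, 49, 37, 13, 19, 2]


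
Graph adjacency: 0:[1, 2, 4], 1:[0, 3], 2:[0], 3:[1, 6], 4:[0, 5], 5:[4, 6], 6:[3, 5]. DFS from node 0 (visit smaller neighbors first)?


DFS stack-based: start with [0]
Visit order: [0, 1, 3, 6, 5, 4, 2]


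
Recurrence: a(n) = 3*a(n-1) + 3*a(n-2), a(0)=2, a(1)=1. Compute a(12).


Build bottom-up:
...a(10)=345789, a(11)=1310985, a(12)=3*1310985+3*345789=4970322


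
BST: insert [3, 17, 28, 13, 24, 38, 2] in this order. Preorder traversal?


Root = 3; build tree by BST insertion.
Preorder traversal: [3, 2, 17, 13, 28, 24, 38]


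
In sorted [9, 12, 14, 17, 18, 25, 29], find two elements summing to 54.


Two pointers: lo=0, hi=6
Found pair: (25, 29) summing to 54


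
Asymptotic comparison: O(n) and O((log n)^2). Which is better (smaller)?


polylogarithmic grows slower than linear
O((log n)^2) is asymptotically smaller; O(n) grows faster


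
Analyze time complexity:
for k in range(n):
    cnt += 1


Per nesting level: O(n) = O(n)
Complexity: O(n)


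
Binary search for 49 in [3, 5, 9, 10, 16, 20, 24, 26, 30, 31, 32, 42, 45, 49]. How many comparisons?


Search for 49:
[0,13] mid=6 arr[6]=24
[7,13] mid=10 arr[10]=32
[11,13] mid=12 arr[12]=45
[13,13] mid=13 arr[13]=49
Total: 4 comparisons


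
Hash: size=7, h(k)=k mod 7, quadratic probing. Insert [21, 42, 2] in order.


Insertions: 21->slot 0; 42->slot 1; 2->slot 2
Table: [21, 42, 2, None, None, None, None]


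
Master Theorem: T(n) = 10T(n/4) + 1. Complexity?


a=10, b=4, c=0. log_4(10)=1.661 > c=0. Case 1: O(n^log_b(a)) = O(n^1.661)
Complexity: O(n^1.661)


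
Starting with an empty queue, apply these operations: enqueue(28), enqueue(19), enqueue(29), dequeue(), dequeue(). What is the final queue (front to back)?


enqueue(28) -> [28]
enqueue(19) -> [28, 19]
enqueue(29) -> [28, 19, 29]
dequeue() returns 28 -> [19, 29]
dequeue() returns 19 -> [29]
Final queue (front to back): [29]


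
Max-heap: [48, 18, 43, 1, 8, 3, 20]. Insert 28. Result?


Append 28: [48, 18, 43, 1, 8, 3, 20, 28]
Bubble up: swap idx 7(28) with idx 3(1); swap idx 3(28) with idx 1(18)
Result: [48, 28, 43, 18, 8, 3, 20, 1]


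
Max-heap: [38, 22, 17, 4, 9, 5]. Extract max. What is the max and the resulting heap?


Max = 38
Replace root with last, heapify down
Resulting heap: [22, 9, 17, 4, 5]


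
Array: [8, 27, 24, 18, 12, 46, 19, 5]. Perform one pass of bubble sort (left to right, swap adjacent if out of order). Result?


After one pass: [8, 24, 18, 12, 27, 19, 5, 46]


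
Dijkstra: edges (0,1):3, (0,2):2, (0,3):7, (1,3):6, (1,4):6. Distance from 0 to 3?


Dijkstra from 0:
Distances: {0: 0, 1: 3, 2: 2, 3: 7, 4: 9}
Shortest distance to 3 = 7, path = [0, 3]


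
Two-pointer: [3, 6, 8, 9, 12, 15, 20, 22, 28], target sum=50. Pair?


Two pointers: lo=0, hi=8
Found pair: (22, 28) summing to 50


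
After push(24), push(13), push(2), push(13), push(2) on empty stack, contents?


push(24) -> [24]
push(13) -> [24, 13]
push(2) -> [24, 13, 2]
push(13) -> [24, 13, 2, 13]
push(2) -> [24, 13, 2, 13, 2]
Final stack (bottom to top): [24, 13, 2, 13, 2]


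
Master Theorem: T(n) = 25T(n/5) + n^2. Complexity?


a=25, b=5, c=2. log_5(25)=2 = c=2. Case 2: O(n^c log n) = O(n^2 log n)
Complexity: O(n^2 log n)


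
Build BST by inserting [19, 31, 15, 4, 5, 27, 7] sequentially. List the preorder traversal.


Root = 19; build tree by BST insertion.
Preorder traversal: [19, 15, 4, 5, 7, 31, 27]


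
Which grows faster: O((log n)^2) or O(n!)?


polylogarithmic grows slower than factorial
O((log n)^2) is asymptotically smaller; O(n!) grows faster


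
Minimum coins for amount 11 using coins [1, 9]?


dp[0]=0; dp[i]=1+min(dp[i-c] for c in coins)
...dp[6]=6, dp[7]=7, dp[8]=8, dp[9]=1, dp[10]=2, dp[11]=3
Minimum coins for 11 = 3


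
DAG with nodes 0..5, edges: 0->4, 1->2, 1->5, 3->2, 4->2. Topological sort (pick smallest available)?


Kahn's algorithm, process smallest node first
Order: [0, 1, 3, 4, 2, 5]


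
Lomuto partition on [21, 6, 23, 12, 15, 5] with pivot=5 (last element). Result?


Elements <= 5 go left of pivot.
Result: [5, 6, 23, 12, 15, 21], pivot at index 0


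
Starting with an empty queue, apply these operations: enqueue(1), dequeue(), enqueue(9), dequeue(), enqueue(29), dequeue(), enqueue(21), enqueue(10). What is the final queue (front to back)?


enqueue(1) -> [1]
dequeue() returns 1 -> []
enqueue(9) -> [9]
dequeue() returns 9 -> []
enqueue(29) -> [29]
dequeue() returns 29 -> []
enqueue(21) -> [21]
enqueue(10) -> [21, 10]
Final queue (front to back): [21, 10]


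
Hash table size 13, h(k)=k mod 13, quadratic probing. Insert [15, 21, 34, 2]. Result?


Insertions: 15->slot 2; 21->slot 8; 34->slot 9; 2->slot 3
Table: [None, None, 15, 2, None, None, None, None, 21, 34, None, None, None]


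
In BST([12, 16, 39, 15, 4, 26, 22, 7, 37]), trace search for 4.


BST root = 12
Search for 4: compare at each node
Path: [12, 4]


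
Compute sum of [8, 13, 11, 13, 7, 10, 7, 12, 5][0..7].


Prefix sums: [0, 8, 21, 32, 45, 52, 62, 69, 81, 86]
Sum[0..7] = prefix[8] - prefix[0] = 81 - 0 = 81


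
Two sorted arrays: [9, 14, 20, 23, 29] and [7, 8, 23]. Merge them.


Compare heads, take smaller each step.
Merged: [7, 8, 9, 14, 20, 23, 23, 29]


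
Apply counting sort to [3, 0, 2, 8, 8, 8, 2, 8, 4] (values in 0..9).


Count array: [1, 0, 2, 1, 1, 0, 0, 0, 4, 0]
Reconstruct: [0, 2, 2, 3, 4, 8, 8, 8, 8]


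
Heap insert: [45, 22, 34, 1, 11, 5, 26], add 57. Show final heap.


Append 57: [45, 22, 34, 1, 11, 5, 26, 57]
Bubble up: swap idx 7(57) with idx 3(1); swap idx 3(57) with idx 1(22); swap idx 1(57) with idx 0(45)
Result: [57, 45, 34, 22, 11, 5, 26, 1]


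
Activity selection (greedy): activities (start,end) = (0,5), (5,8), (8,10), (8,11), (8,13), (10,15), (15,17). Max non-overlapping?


Greedy: pick earliest-ending, then skip overlaps.
Selected (5 activities): [(0, 5), (5, 8), (8, 10), (10, 15), (15, 17)]


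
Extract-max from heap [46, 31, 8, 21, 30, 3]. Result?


Max = 46
Replace root with last, heapify down
Resulting heap: [31, 30, 8, 21, 3]


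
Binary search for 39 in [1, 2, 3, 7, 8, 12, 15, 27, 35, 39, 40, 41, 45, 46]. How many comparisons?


Search for 39:
[0,13] mid=6 arr[6]=15
[7,13] mid=10 arr[10]=40
[7,9] mid=8 arr[8]=35
[9,9] mid=9 arr[9]=39
Total: 4 comparisons


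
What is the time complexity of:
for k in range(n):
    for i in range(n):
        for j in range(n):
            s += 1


Per nesting level: O(n) * O(n) * O(n) = O(n^3)
Complexity: O(n^3)


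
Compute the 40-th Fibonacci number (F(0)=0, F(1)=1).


F(n)=F(n-1)+F(n-2)
...F(38)=39088169, F(39)=63245986, F(40)=102334155


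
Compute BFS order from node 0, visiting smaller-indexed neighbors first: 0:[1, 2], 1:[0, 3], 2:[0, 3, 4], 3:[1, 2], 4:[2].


BFS queue: start with [0]
Visit order: [0, 1, 2, 3, 4]


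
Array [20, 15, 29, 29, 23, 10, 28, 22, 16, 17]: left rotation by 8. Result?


Left rotate by 8: [16, 17, 20, 15, 29, 29, 23, 10, 28, 22]


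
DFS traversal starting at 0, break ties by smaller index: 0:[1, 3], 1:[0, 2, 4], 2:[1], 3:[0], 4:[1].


DFS stack-based: start with [0]
Visit order: [0, 1, 2, 4, 3]


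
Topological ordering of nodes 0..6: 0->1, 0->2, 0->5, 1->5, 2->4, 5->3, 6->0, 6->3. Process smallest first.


Kahn's algorithm, process smallest node first
Order: [6, 0, 1, 2, 4, 5, 3]


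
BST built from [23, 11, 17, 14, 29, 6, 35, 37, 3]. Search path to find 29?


BST root = 23
Search for 29: compare at each node
Path: [23, 29]


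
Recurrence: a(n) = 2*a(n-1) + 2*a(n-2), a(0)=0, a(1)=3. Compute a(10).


Build bottom-up:
...a(8)=2688, a(9)=7344, a(10)=2*7344+2*2688=20064


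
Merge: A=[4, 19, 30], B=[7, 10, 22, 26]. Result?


Compare heads, take smaller each step.
Merged: [4, 7, 10, 19, 22, 26, 30]


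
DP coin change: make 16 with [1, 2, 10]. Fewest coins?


dp[0]=0; dp[i]=1+min(dp[i-c] for c in coins)
...dp[11]=2, dp[12]=2, dp[13]=3, dp[14]=3, dp[15]=4, dp[16]=4
Minimum coins for 16 = 4


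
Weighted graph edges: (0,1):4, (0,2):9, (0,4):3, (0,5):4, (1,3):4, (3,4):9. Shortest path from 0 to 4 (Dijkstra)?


Dijkstra from 0:
Distances: {0: 0, 1: 4, 2: 9, 3: 8, 4: 3, 5: 4}
Shortest distance to 4 = 3, path = [0, 4]


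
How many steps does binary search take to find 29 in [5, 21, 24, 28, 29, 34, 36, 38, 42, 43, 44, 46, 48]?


Search for 29:
[0,12] mid=6 arr[6]=36
[0,5] mid=2 arr[2]=24
[3,5] mid=4 arr[4]=29
Total: 3 comparisons


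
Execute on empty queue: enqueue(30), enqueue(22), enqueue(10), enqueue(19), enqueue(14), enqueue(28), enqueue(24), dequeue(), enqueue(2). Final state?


enqueue(30) -> [30]
enqueue(22) -> [30, 22]
enqueue(10) -> [30, 22, 10]
enqueue(19) -> [30, 22, 10, 19]
enqueue(14) -> [30, 22, 10, 19, 14]
enqueue(28) -> [30, 22, 10, 19, 14, 28]
enqueue(24) -> [30, 22, 10, 19, 14, 28, 24]
dequeue() returns 30 -> [22, 10, 19, 14, 28, 24]
enqueue(2) -> [22, 10, 19, 14, 28, 24, 2]
Final queue (front to back): [22, 10, 19, 14, 28, 24, 2]


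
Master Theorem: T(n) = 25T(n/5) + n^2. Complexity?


a=25, b=5, c=2. log_5(25)=2 = c=2. Case 2: O(n^c log n) = O(n^2 log n)
Complexity: O(n^2 log n)


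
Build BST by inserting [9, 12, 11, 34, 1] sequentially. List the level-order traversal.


Root = 9; build tree by BST insertion.
Level-Order traversal: [9, 1, 12, 11, 34]


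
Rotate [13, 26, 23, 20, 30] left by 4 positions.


Left rotate by 4: [30, 13, 26, 23, 20]


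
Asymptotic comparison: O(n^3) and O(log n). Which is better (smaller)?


logarithmic grows slower than cubic
O(log n) is asymptotically smaller; O(n^3) grows faster


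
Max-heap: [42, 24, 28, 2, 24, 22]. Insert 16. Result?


Append 16: [42, 24, 28, 2, 24, 22, 16]
Bubble up: no swaps needed
Result: [42, 24, 28, 2, 24, 22, 16]


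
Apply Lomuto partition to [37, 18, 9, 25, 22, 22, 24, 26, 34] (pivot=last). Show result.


Elements <= 34 go left of pivot.
Result: [18, 9, 25, 22, 22, 24, 26, 34, 37], pivot at index 7


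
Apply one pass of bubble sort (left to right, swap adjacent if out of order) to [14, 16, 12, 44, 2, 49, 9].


After one pass: [14, 12, 16, 2, 44, 9, 49]


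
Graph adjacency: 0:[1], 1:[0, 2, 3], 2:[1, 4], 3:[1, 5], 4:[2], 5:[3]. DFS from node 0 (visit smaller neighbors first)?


DFS stack-based: start with [0]
Visit order: [0, 1, 2, 4, 3, 5]


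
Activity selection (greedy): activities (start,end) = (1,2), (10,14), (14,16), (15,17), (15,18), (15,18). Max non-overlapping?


Greedy: pick earliest-ending, then skip overlaps.
Selected (3 activities): [(1, 2), (10, 14), (14, 16)]


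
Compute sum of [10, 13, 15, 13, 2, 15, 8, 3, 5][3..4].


Prefix sums: [0, 10, 23, 38, 51, 53, 68, 76, 79, 84]
Sum[3..4] = prefix[5] - prefix[3] = 53 - 38 = 15


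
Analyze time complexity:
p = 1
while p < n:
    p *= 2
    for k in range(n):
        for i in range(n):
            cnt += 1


Per nesting level: O(log n) * O(n) * O(n) = O(n^2 log n)
Complexity: O(n^2 log n)


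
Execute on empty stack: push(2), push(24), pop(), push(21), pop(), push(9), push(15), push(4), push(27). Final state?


push(2) -> [2]
push(24) -> [2, 24]
pop() returns 24 -> [2]
push(21) -> [2, 21]
pop() returns 21 -> [2]
push(9) -> [2, 9]
push(15) -> [2, 9, 15]
push(4) -> [2, 9, 15, 4]
push(27) -> [2, 9, 15, 4, 27]
Final stack (bottom to top): [2, 9, 15, 4, 27]


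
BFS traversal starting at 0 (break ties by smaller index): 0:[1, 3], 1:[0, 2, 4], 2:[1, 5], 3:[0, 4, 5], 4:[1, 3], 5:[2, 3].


BFS queue: start with [0]
Visit order: [0, 1, 3, 2, 4, 5]


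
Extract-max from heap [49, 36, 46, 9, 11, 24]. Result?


Max = 49
Replace root with last, heapify down
Resulting heap: [46, 36, 24, 9, 11]


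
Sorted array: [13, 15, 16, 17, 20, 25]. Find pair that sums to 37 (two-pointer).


Two pointers: lo=0, hi=5
Found pair: (17, 20) summing to 37


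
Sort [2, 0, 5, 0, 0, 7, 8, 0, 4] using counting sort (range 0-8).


Count array: [4, 0, 1, 0, 1, 1, 0, 1, 1]
Reconstruct: [0, 0, 0, 0, 2, 4, 5, 7, 8]


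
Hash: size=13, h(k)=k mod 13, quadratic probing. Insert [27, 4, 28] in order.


Insertions: 27->slot 1; 4->slot 4; 28->slot 2
Table: [None, 27, 28, None, 4, None, None, None, None, None, None, None, None]


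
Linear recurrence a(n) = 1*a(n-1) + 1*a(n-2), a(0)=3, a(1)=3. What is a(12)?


Build bottom-up:
...a(10)=267, a(11)=432, a(12)=1*432+1*267=699


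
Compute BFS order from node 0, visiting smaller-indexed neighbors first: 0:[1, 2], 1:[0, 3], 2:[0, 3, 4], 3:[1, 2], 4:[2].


BFS queue: start with [0]
Visit order: [0, 1, 2, 3, 4]


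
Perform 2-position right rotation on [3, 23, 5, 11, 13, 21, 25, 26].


Right rotate by 2: [25, 26, 3, 23, 5, 11, 13, 21]


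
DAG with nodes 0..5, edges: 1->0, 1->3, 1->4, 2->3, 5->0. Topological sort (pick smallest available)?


Kahn's algorithm, process smallest node first
Order: [1, 2, 3, 4, 5, 0]


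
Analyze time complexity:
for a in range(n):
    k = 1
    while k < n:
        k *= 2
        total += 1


Per nesting level: O(n) * O(log n) = O(n log n)
Complexity: O(n log n)


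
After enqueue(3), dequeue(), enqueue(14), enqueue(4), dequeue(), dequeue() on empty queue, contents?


enqueue(3) -> [3]
dequeue() returns 3 -> []
enqueue(14) -> [14]
enqueue(4) -> [14, 4]
dequeue() returns 14 -> [4]
dequeue() returns 4 -> []
Final queue (front to back): []


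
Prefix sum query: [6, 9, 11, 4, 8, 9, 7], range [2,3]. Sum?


Prefix sums: [0, 6, 15, 26, 30, 38, 47, 54]
Sum[2..3] = prefix[4] - prefix[2] = 30 - 15 = 15


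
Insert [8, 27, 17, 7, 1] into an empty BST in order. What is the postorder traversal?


Root = 8; build tree by BST insertion.
Postorder traversal: [1, 7, 17, 27, 8]


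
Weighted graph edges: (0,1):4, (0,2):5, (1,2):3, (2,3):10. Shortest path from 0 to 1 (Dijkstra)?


Dijkstra from 0:
Distances: {0: 0, 1: 4, 2: 5, 3: 15}
Shortest distance to 1 = 4, path = [0, 1]


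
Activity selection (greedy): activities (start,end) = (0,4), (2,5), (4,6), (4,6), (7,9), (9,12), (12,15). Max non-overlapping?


Greedy: pick earliest-ending, then skip overlaps.
Selected (5 activities): [(0, 4), (4, 6), (7, 9), (9, 12), (12, 15)]


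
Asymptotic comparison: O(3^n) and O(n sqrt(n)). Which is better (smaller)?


n^1.5 grows slower than exponential (base 3)
O(n sqrt(n)) is asymptotically smaller; O(3^n) grows faster


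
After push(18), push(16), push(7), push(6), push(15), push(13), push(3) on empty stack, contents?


push(18) -> [18]
push(16) -> [18, 16]
push(7) -> [18, 16, 7]
push(6) -> [18, 16, 7, 6]
push(15) -> [18, 16, 7, 6, 15]
push(13) -> [18, 16, 7, 6, 15, 13]
push(3) -> [18, 16, 7, 6, 15, 13, 3]
Final stack (bottom to top): [18, 16, 7, 6, 15, 13, 3]


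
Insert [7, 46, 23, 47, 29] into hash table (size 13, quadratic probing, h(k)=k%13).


Insertions: 7->slot 7; 46->slot 8; 23->slot 10; 47->slot 9; 29->slot 3
Table: [None, None, None, 29, None, None, None, 7, 46, 47, 23, None, None]


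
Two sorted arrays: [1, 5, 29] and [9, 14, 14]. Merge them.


Compare heads, take smaller each step.
Merged: [1, 5, 9, 14, 14, 29]


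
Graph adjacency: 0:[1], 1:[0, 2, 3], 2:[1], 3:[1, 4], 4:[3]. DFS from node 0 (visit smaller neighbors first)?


DFS stack-based: start with [0]
Visit order: [0, 1, 2, 3, 4]


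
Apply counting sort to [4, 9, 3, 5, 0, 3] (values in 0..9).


Count array: [1, 0, 0, 2, 1, 1, 0, 0, 0, 1]
Reconstruct: [0, 3, 3, 4, 5, 9]


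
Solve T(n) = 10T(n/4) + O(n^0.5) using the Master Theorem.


a=10, b=4, c=0.5. log_4(10)=1.661 > c=0.5. Case 1: O(n^log_b(a)) = O(n^1.661)
Complexity: O(n^1.661)


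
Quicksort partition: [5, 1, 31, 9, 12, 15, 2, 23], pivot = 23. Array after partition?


Elements <= 23 go left of pivot.
Result: [5, 1, 9, 12, 15, 2, 23, 31], pivot at index 6


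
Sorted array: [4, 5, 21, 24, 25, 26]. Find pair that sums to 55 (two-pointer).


Two pointers: lo=0, hi=5
No pair sums to 55


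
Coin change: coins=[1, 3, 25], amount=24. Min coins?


dp[0]=0; dp[i]=1+min(dp[i-c] for c in coins)
...dp[19]=7, dp[20]=8, dp[21]=7, dp[22]=8, dp[23]=9, dp[24]=8
Minimum coins for 24 = 8


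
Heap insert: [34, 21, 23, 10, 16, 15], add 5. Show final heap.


Append 5: [34, 21, 23, 10, 16, 15, 5]
Bubble up: no swaps needed
Result: [34, 21, 23, 10, 16, 15, 5]


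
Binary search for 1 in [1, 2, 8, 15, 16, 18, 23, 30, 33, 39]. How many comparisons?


Search for 1:
[0,9] mid=4 arr[4]=16
[0,3] mid=1 arr[1]=2
[0,0] mid=0 arr[0]=1
Total: 3 comparisons


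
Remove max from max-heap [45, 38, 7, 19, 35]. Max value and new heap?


Max = 45
Replace root with last, heapify down
Resulting heap: [38, 35, 7, 19]


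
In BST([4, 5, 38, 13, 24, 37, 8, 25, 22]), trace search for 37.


BST root = 4
Search for 37: compare at each node
Path: [4, 5, 38, 13, 24, 37]


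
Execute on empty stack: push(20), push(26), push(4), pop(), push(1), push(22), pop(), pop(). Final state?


push(20) -> [20]
push(26) -> [20, 26]
push(4) -> [20, 26, 4]
pop() returns 4 -> [20, 26]
push(1) -> [20, 26, 1]
push(22) -> [20, 26, 1, 22]
pop() returns 22 -> [20, 26, 1]
pop() returns 1 -> [20, 26]
Final stack (bottom to top): [20, 26]


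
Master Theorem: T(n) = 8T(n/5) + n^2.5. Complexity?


a=8, b=5, c=2.5. log_5(8)=1.292 < c=2.5. Case 3: O(n^c) = O(n^2.500)
Complexity: O(n^2.500)


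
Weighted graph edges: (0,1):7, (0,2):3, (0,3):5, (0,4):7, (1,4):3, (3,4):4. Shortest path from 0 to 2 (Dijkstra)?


Dijkstra from 0:
Distances: {0: 0, 1: 7, 2: 3, 3: 5, 4: 7}
Shortest distance to 2 = 3, path = [0, 2]


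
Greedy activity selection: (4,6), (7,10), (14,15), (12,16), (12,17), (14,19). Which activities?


Greedy: pick earliest-ending, then skip overlaps.
Selected (3 activities): [(4, 6), (7, 10), (14, 15)]


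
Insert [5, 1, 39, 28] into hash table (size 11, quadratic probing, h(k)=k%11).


Insertions: 5->slot 5; 1->slot 1; 39->slot 6; 28->slot 7
Table: [None, 1, None, None, None, 5, 39, 28, None, None, None]


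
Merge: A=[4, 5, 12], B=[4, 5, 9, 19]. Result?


Compare heads, take smaller each step.
Merged: [4, 4, 5, 5, 9, 12, 19]


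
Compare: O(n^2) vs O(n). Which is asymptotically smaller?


linear grows slower than quadratic
O(n) is asymptotically smaller; O(n^2) grows faster


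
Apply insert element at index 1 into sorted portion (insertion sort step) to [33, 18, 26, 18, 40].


After one pass: [18, 33, 26, 18, 40]


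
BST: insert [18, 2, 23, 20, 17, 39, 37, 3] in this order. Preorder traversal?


Root = 18; build tree by BST insertion.
Preorder traversal: [18, 2, 17, 3, 23, 20, 39, 37]


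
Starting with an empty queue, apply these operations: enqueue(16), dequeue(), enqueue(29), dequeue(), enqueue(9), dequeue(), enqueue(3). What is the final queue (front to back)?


enqueue(16) -> [16]
dequeue() returns 16 -> []
enqueue(29) -> [29]
dequeue() returns 29 -> []
enqueue(9) -> [9]
dequeue() returns 9 -> []
enqueue(3) -> [3]
Final queue (front to back): [3]


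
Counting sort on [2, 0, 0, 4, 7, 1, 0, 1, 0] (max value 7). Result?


Count array: [4, 2, 1, 0, 1, 0, 0, 1]
Reconstruct: [0, 0, 0, 0, 1, 1, 2, 4, 7]


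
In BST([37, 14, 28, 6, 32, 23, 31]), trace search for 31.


BST root = 37
Search for 31: compare at each node
Path: [37, 14, 28, 32, 31]


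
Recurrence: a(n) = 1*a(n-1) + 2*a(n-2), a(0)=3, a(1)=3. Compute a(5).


Build bottom-up:
...a(3)=15, a(4)=33, a(5)=1*33+2*15=63


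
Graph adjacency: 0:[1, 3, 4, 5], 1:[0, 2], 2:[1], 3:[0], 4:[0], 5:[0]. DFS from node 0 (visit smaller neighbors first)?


DFS stack-based: start with [0]
Visit order: [0, 1, 2, 3, 4, 5]


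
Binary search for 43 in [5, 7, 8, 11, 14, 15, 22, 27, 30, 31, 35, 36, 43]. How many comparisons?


Search for 43:
[0,12] mid=6 arr[6]=22
[7,12] mid=9 arr[9]=31
[10,12] mid=11 arr[11]=36
[12,12] mid=12 arr[12]=43
Total: 4 comparisons


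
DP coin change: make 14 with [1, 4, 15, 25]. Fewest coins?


dp[0]=0; dp[i]=1+min(dp[i-c] for c in coins)
...dp[9]=3, dp[10]=4, dp[11]=5, dp[12]=3, dp[13]=4, dp[14]=5
Minimum coins for 14 = 5


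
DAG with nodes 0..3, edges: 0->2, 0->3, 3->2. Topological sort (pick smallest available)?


Kahn's algorithm, process smallest node first
Order: [0, 1, 3, 2]


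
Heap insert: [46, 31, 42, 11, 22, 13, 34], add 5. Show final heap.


Append 5: [46, 31, 42, 11, 22, 13, 34, 5]
Bubble up: no swaps needed
Result: [46, 31, 42, 11, 22, 13, 34, 5]


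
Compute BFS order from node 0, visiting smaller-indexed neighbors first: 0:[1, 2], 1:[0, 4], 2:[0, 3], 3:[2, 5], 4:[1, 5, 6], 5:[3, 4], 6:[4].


BFS queue: start with [0]
Visit order: [0, 1, 2, 4, 3, 5, 6]


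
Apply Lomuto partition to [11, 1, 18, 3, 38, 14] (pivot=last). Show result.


Elements <= 14 go left of pivot.
Result: [11, 1, 3, 14, 38, 18], pivot at index 3


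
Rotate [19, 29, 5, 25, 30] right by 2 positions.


Right rotate by 2: [25, 30, 19, 29, 5]


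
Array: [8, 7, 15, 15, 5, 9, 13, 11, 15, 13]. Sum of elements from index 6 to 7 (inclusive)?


Prefix sums: [0, 8, 15, 30, 45, 50, 59, 72, 83, 98, 111]
Sum[6..7] = prefix[8] - prefix[6] = 83 - 59 = 24


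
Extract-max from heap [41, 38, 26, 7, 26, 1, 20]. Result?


Max = 41
Replace root with last, heapify down
Resulting heap: [38, 26, 26, 7, 20, 1]


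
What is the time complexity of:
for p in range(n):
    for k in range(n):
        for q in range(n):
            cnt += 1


Per nesting level: O(n) * O(n) * O(n) = O(n^3)
Complexity: O(n^3)


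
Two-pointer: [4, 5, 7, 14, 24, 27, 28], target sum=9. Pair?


Two pointers: lo=0, hi=6
Found pair: (4, 5) summing to 9


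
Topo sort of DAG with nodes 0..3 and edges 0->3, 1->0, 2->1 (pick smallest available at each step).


Kahn's algorithm, process smallest node first
Order: [2, 1, 0, 3]


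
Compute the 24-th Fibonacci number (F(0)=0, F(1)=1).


F(n)=F(n-1)+F(n-2)
...F(22)=17711, F(23)=28657, F(24)=46368


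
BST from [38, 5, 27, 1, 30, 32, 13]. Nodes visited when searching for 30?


BST root = 38
Search for 30: compare at each node
Path: [38, 5, 27, 30]


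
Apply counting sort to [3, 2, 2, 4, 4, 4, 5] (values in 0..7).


Count array: [0, 0, 2, 1, 3, 1, 0, 0]
Reconstruct: [2, 2, 3, 4, 4, 4, 5]


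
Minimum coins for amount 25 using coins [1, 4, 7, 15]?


dp[0]=0; dp[i]=1+min(dp[i-c] for c in coins)
...dp[20]=3, dp[21]=3, dp[22]=2, dp[23]=3, dp[24]=4, dp[25]=4
Minimum coins for 25 = 4


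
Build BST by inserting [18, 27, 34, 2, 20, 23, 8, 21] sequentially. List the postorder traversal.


Root = 18; build tree by BST insertion.
Postorder traversal: [8, 2, 21, 23, 20, 34, 27, 18]


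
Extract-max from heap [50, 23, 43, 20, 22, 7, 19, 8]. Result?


Max = 50
Replace root with last, heapify down
Resulting heap: [43, 23, 19, 20, 22, 7, 8]


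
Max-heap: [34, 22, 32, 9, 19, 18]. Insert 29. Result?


Append 29: [34, 22, 32, 9, 19, 18, 29]
Bubble up: no swaps needed
Result: [34, 22, 32, 9, 19, 18, 29]


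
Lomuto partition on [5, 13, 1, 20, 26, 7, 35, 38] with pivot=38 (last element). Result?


Elements <= 38 go left of pivot.
Result: [5, 13, 1, 20, 26, 7, 35, 38], pivot at index 7


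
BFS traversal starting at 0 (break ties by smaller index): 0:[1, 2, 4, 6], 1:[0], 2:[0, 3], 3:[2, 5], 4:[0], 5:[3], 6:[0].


BFS queue: start with [0]
Visit order: [0, 1, 2, 4, 6, 3, 5]


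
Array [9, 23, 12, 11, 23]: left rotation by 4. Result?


Left rotate by 4: [23, 9, 23, 12, 11]


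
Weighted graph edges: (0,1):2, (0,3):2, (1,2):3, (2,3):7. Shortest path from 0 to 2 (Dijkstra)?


Dijkstra from 0:
Distances: {0: 0, 1: 2, 2: 5, 3: 2}
Shortest distance to 2 = 5, path = [0, 1, 2]


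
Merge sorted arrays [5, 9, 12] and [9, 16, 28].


Compare heads, take smaller each step.
Merged: [5, 9, 9, 12, 16, 28]


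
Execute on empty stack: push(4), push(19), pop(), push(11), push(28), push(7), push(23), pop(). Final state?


push(4) -> [4]
push(19) -> [4, 19]
pop() returns 19 -> [4]
push(11) -> [4, 11]
push(28) -> [4, 11, 28]
push(7) -> [4, 11, 28, 7]
push(23) -> [4, 11, 28, 7, 23]
pop() returns 23 -> [4, 11, 28, 7]
Final stack (bottom to top): [4, 11, 28, 7]


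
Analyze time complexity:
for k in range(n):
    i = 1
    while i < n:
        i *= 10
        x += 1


Per nesting level: O(n) * O(log n) = O(n log n)
Complexity: O(n log n)


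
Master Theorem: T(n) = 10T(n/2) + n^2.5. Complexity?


a=10, b=2, c=2.5. log_2(10)=3.322 > c=2.5. Case 1: O(n^log_b(a)) = O(n^3.322)
Complexity: O(n^3.322)


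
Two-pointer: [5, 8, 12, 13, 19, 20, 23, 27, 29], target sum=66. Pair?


Two pointers: lo=0, hi=8
No pair sums to 66


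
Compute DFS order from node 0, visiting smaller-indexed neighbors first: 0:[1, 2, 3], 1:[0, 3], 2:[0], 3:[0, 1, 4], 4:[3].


DFS stack-based: start with [0]
Visit order: [0, 1, 3, 4, 2]


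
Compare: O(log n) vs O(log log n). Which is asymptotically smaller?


double-logarithmic grows slower than logarithmic
O(log log n) is asymptotically smaller; O(log n) grows faster


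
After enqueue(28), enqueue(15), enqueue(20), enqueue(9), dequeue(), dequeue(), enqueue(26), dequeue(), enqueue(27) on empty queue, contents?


enqueue(28) -> [28]
enqueue(15) -> [28, 15]
enqueue(20) -> [28, 15, 20]
enqueue(9) -> [28, 15, 20, 9]
dequeue() returns 28 -> [15, 20, 9]
dequeue() returns 15 -> [20, 9]
enqueue(26) -> [20, 9, 26]
dequeue() returns 20 -> [9, 26]
enqueue(27) -> [9, 26, 27]
Final queue (front to back): [9, 26, 27]


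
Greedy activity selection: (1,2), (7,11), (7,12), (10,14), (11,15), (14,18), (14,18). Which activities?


Greedy: pick earliest-ending, then skip overlaps.
Selected (3 activities): [(1, 2), (7, 11), (11, 15)]


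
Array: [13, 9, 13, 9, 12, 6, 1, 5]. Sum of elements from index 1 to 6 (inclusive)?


Prefix sums: [0, 13, 22, 35, 44, 56, 62, 63, 68]
Sum[1..6] = prefix[7] - prefix[1] = 63 - 13 = 50


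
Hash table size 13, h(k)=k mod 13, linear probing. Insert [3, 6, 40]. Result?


Insertions: 3->slot 3; 6->slot 6; 40->slot 1
Table: [None, 40, None, 3, None, None, 6, None, None, None, None, None, None]


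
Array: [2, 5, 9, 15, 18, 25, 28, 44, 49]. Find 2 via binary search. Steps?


Search for 2:
[0,8] mid=4 arr[4]=18
[0,3] mid=1 arr[1]=5
[0,0] mid=0 arr[0]=2
Total: 3 comparisons


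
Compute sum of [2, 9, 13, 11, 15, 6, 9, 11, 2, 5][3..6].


Prefix sums: [0, 2, 11, 24, 35, 50, 56, 65, 76, 78, 83]
Sum[3..6] = prefix[7] - prefix[3] = 65 - 24 = 41


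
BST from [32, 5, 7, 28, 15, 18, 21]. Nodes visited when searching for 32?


BST root = 32
Search for 32: compare at each node
Path: [32]


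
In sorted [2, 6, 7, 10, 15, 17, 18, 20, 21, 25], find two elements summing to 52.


Two pointers: lo=0, hi=9
No pair sums to 52


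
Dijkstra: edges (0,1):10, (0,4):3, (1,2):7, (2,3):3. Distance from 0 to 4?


Dijkstra from 0:
Distances: {0: 0, 1: 10, 2: 17, 3: 20, 4: 3}
Shortest distance to 4 = 3, path = [0, 4]


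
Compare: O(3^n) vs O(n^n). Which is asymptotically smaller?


exponential (base 3) grows slower than n^n
O(3^n) is asymptotically smaller; O(n^n) grows faster


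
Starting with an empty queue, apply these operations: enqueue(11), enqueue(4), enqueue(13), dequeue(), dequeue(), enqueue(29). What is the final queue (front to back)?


enqueue(11) -> [11]
enqueue(4) -> [11, 4]
enqueue(13) -> [11, 4, 13]
dequeue() returns 11 -> [4, 13]
dequeue() returns 4 -> [13]
enqueue(29) -> [13, 29]
Final queue (front to back): [13, 29]


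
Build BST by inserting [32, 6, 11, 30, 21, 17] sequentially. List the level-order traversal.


Root = 32; build tree by BST insertion.
Level-Order traversal: [32, 6, 11, 30, 21, 17]


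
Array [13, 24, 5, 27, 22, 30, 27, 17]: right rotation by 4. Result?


Right rotate by 4: [22, 30, 27, 17, 13, 24, 5, 27]


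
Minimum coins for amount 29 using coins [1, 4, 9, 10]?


dp[0]=0; dp[i]=1+min(dp[i-c] for c in coins)
...dp[24]=3, dp[25]=4, dp[26]=4, dp[27]=3, dp[28]=3, dp[29]=3
Minimum coins for 29 = 3


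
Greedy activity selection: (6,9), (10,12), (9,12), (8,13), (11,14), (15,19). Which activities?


Greedy: pick earliest-ending, then skip overlaps.
Selected (3 activities): [(6, 9), (10, 12), (15, 19)]


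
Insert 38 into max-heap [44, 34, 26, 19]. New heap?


Append 38: [44, 34, 26, 19, 38]
Bubble up: swap idx 4(38) with idx 1(34)
Result: [44, 38, 26, 19, 34]


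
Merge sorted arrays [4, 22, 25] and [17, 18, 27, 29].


Compare heads, take smaller each step.
Merged: [4, 17, 18, 22, 25, 27, 29]


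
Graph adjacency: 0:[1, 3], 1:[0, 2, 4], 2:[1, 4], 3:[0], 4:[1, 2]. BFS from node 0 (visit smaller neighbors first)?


BFS queue: start with [0]
Visit order: [0, 1, 3, 2, 4]


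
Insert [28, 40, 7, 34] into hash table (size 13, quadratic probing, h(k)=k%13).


Insertions: 28->slot 2; 40->slot 1; 7->slot 7; 34->slot 8
Table: [None, 40, 28, None, None, None, None, 7, 34, None, None, None, None]


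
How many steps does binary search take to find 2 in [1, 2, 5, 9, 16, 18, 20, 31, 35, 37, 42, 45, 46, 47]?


Search for 2:
[0,13] mid=6 arr[6]=20
[0,5] mid=2 arr[2]=5
[0,1] mid=0 arr[0]=1
[1,1] mid=1 arr[1]=2
Total: 4 comparisons


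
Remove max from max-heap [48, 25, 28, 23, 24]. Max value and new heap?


Max = 48
Replace root with last, heapify down
Resulting heap: [28, 25, 24, 23]


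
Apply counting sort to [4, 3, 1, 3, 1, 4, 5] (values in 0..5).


Count array: [0, 2, 0, 2, 2, 1]
Reconstruct: [1, 1, 3, 3, 4, 4, 5]


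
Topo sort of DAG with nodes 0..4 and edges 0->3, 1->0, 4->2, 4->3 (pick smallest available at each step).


Kahn's algorithm, process smallest node first
Order: [1, 0, 4, 2, 3]


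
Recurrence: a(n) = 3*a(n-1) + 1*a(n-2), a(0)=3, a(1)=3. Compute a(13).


Build bottom-up:
...a(11)=552954, a(12)=1826283, a(13)=3*1826283+1*552954=6031803


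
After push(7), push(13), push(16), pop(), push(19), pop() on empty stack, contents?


push(7) -> [7]
push(13) -> [7, 13]
push(16) -> [7, 13, 16]
pop() returns 16 -> [7, 13]
push(19) -> [7, 13, 19]
pop() returns 19 -> [7, 13]
Final stack (bottom to top): [7, 13]


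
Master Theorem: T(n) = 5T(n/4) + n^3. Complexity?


a=5, b=4, c=3. log_4(5)=1.161 < c=3. Case 3: O(n^c) = O(n^3)
Complexity: O(n^3)


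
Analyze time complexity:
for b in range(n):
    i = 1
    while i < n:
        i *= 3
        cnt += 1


Per nesting level: O(n) * O(log n) = O(n log n)
Complexity: O(n log n)


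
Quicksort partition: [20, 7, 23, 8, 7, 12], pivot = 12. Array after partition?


Elements <= 12 go left of pivot.
Result: [7, 8, 7, 12, 23, 20], pivot at index 3


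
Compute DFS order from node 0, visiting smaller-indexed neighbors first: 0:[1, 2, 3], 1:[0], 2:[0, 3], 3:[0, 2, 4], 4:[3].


DFS stack-based: start with [0]
Visit order: [0, 1, 2, 3, 4]
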